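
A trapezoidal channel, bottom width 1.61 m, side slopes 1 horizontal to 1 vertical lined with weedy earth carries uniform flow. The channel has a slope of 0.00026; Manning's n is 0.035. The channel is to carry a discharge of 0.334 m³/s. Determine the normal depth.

Manning's equation rearranged: A R^(2/3) = nQ / (1·√S) = 0.035 × 0.334 / (√0.00026) = 0.725.
Try y = 0.662 m: A R^(2/3) = 0.8594 — over.
Try y = 0.602 m: A R^(2/3) = 0.7253 — ≈ 0.725.

y_n = 0.602 m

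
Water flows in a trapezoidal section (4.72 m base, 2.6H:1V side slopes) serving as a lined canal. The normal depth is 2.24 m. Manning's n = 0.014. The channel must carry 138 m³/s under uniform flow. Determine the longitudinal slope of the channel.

S = 0.00438

With bottom width b = 4.72 m and side slope z = 2.6: A = (b + zy)y = (4.72 + 2.6×2.24)×2.24 = 23.62 m²; P = b + 2y√(1+z²) = 4.72 + 2×2.24×2.786 = 17.2 m.
Hydraulic radius R = A/P = 23.62/17.2 = 1.373 m.
From Manning's equation, S = [nQ / (1 A R^(2/3))]² = [0.014 × 138 / (1 × 23.62 × 1.373^(2/3))]² = 0.00438.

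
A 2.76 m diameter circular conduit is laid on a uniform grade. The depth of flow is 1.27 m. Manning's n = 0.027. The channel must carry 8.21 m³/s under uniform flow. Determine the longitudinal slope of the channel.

S = 0.012

For a circular section of diameter D = 2.76 m at depth y = 1.27 m, the central angle is θ = 2 arccos(1 − 2y/D) = 2.982 rad. Then A = (D²/8)(θ − sin θ) = 2.688 m² and P = Dθ/2 = 4.115 m.
Hydraulic radius R = A/P = 2.688/4.115 = 0.6532 m.
From Manning's equation, S = [nQ / (1 A R^(2/3))]² = [0.027 × 8.21 / (1 × 2.688 × 0.6532^(2/3))]² = 0.012.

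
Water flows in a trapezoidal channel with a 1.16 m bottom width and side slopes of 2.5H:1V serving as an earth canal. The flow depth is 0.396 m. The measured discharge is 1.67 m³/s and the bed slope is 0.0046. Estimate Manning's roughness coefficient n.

n = 0.014

With bottom width b = 1.16 m and side slope z = 2.5: A = (b + zy)y = (1.16 + 2.5×0.396)×0.396 = 0.8514 m²; P = b + 2y√(1+z²) = 1.16 + 2×0.396×2.693 = 3.293 m.
Hydraulic radius R = A/P = 0.8514/3.293 = 0.2586 m.
Rearranging Manning's equation: n = (1/Q) A R^(2/3) S^(1/2) = (1/1.67) × 0.8514 × 0.2586^(2/3) × √0.0046 = 0.014.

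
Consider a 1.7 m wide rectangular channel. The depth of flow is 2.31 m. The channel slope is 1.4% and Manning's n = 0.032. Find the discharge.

Q = 10.6 m³/s

Flow area A = b·y = 1.7 × 2.31 = 3.927 m². Wetted perimeter P = b + 2y = 1.7 + 2×2.31 = 6.32 m.
Hydraulic radius R = A/P = 3.927/6.32 = 0.6214 m.
Manning's equation: Q = (1/n) A R^(2/3) S^(1/2) = (1/0.032) × 3.927 × 0.6214^(2/3) × 0.014^(1/2) = 10.6 m³/s.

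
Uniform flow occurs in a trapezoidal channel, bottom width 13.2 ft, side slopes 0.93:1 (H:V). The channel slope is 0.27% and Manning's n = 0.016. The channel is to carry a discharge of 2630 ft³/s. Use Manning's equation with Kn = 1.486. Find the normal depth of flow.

Manning's equation rearranged: A R^(2/3) = nQ / (1.486·√S) = 0.016 × 2630 / (1.486 × √0.0027) = 545.
Trying y = 6.3 ft: A R^(2/3) = 300 — too small.
Trying y = 9.58 ft: A R^(2/3) = 650.4 — too large.
Trying y = 8.72 ft: A R^(2/3) = 544.8 — close enough.

y_n = 8.72 ft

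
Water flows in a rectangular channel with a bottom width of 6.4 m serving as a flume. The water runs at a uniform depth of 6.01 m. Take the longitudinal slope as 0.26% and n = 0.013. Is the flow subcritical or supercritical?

subcritical

Flow area A = b·y = 6.4 × 6.01 = 38.46 m². Wetted perimeter P = b + 2y = 6.4 + 2×6.01 = 18.42 m.
Hydraulic radius R = A/P = 38.46/18.42 = 2.088 m.
V = (1/n) R^(2/3) √S = (1/0.013) × 2.088^(2/3) × √0.0026 = 6.408 m/s. Hydraulic depth D_h = A/T = 38.46/6.4 = 6.01 m.
Froude number Fr = V/√(g·D_h) = 6.408/√(9.81×6.01) = 0.835, which is less than 1, so the flow is subcritical.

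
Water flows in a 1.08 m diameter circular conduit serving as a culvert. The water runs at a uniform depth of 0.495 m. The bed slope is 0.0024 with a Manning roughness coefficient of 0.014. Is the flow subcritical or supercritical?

For a circular section of diameter D = 1.08 m at depth y = 0.495 m, the central angle is θ = 2 arccos(1 − 2y/D) = 2.975 rad. Then A = (D²/8)(θ − sin θ) = 0.4095 m² and P = Dθ/2 = 1.606 m.
Hydraulic radius R = A/P = 0.4095/1.606 = 0.2549 m.
V = (1/n) R^(2/3) √S = (1/0.014) × 0.2549^(2/3) × √0.0024 = 1.407 m/s. Hydraulic depth D_h = A/T = 0.4095/1.076 = 0.3805 m.
Froude number Fr = V/√(g·D_h) = 1.407/√(9.81×0.3805) = 0.728, which is less than 1, so the flow is subcritical.

subcritical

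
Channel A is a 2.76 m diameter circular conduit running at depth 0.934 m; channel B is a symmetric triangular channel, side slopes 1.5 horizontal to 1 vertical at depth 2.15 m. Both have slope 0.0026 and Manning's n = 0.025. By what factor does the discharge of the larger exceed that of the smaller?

Channel A: For a circular section of diameter D = 2.76 m at depth y = 0.934 m, the central angle is θ = 2 arccos(1 − 2y/D) = 2.483 rad. Then A = (D²/8)(θ − sin θ) = 1.782 m² and P = Dθ/2 = 3.427 m. Hydraulic radius R = A/P = 1.782/3.427 = 0.52 m. Q_A = (1/0.025)·1.782·0.52^(2/3)·√0.0026 = 2.351 m³/s.
Channel B: For a triangular section with side slope z = 1.5: A = zy² = 1.5×2.15² = 6.934 m²; P = 2y√(1+z²) = 2×2.15×1.803 = 7.752 m. Hydraulic radius R = A/P = 6.934/7.752 = 0.8945 m. Q_B = (1/0.025)·6.934·0.8945^(2/3)·√0.0026 = 13.13 m³/s.
The larger discharge is 13.13 m³/s and the smaller is 2.351 m³/s; the ratio is 5.58.

5.58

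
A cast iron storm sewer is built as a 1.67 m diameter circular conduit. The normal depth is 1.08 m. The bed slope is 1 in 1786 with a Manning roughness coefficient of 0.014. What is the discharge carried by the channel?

Q = 1.55 m³/s

For a circular section of diameter D = 1.67 m at depth y = 1.08 m, the central angle is θ = 2 arccos(1 − 2y/D) = 3.737 rad. Then A = (D²/8)(θ − sin θ) = 1.498 m² and P = Dθ/2 = 3.121 m.
Hydraulic radius R = A/P = 1.498/3.121 = 0.4802 m.
Manning's equation: Q = (1/n) A R^(2/3) S^(1/2) = (1/0.014) × 1.498 × 0.4802^(2/3) × 0.0005599^(1/2) = 1.55 m³/s.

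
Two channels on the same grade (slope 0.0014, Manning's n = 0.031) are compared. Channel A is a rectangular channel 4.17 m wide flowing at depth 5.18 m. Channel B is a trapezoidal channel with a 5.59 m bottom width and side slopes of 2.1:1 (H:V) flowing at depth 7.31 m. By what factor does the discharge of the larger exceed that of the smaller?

13.4

Channel A: Flow area A = b·y = 4.17 × 5.18 = 21.6 m². Wetted perimeter P = b + 2y = 4.17 + 2×5.18 = 14.53 m. Hydraulic radius R = A/P = 21.6/14.53 = 1.487 m. Q_A = (1/0.031)·21.6·1.487^(2/3)·√0.0014 = 33.96 m³/s.
Channel B: With bottom width b = 5.59 m and side slope z = 2.1: A = (b + zy)y = (5.59 + 2.1×7.31)×7.31 = 153.1 m²; P = b + 2y√(1+z²) = 5.59 + 2×7.31×2.326 = 39.6 m. Hydraulic radius R = A/P = 153.1/39.6 = 3.866 m. Q_B = (1/0.031)·153.1·3.866^(2/3)·√0.0014 = 455.1 m³/s.
The larger discharge is 455.1 m³/s and the smaller is 33.96 m³/s; the ratio is 13.4.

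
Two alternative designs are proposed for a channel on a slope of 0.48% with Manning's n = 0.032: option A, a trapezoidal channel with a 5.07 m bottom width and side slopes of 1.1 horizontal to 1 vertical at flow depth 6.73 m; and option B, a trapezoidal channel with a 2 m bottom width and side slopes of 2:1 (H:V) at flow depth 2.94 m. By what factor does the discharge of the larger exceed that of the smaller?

6.11

Channel A: With bottom width b = 5.07 m and side slope z = 1.1: A = (b + zy)y = (5.07 + 1.1×6.73)×6.73 = 83.94 m²; P = b + 2y√(1+z²) = 5.07 + 2×6.73×1.487 = 25.08 m. Hydraulic radius R = A/P = 83.94/25.08 = 3.347 m. Q_A = (1/0.032)·83.94·3.347^(2/3)·√0.0048 = 406.7 m³/s.
Channel B: With bottom width b = 2 m and side slope z = 2: A = (b + zy)y = (2 + 2×2.94)×2.94 = 23.17 m²; P = b + 2y√(1+z²) = 2 + 2×2.94×2.236 = 15.15 m. Hydraulic radius R = A/P = 23.17/15.15 = 1.529 m. Q_B = (1/0.032)·23.17·1.529^(2/3)·√0.0048 = 66.58 m³/s.
The larger discharge is 406.7 m³/s and the smaller is 66.58 m³/s; the ratio is 6.11.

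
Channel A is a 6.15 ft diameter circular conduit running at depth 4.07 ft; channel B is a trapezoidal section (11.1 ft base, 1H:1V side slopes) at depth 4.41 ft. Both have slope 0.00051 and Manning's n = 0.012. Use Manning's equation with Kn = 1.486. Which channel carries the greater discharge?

channel B

Channel A: For a circular section of diameter D = 6.15 ft at depth y = 4.07 ft, the central angle is θ = 2 arccos(1 − 2y/D) = 3.801 rad. Then A = (D²/8)(θ − sin θ) = 20.86 ft² and P = Dθ/2 = 11.69 ft. Hydraulic radius R = A/P = 20.86/11.69 = 1.785 ft. Q_A = (1.486/0.012)·20.86·1.785^(2/3)·√0.00051 = 85.86 ft³/s.
Channel B: With bottom width b = 11.1 ft and side slope z = 1: A = (b + zy)y = (11.1 + 1×4.41)×4.41 = 68.4 ft²; P = b + 2y√(1+z²) = 11.1 + 2×4.41×1.414 = 23.57 ft. Hydraulic radius R = A/P = 68.4/23.57 = 2.902 ft. Q_B = (1.486/0.012)·68.4·2.902^(2/3)·√0.00051 = 389.1 ft³/s.
Q_A = 85.86 ft³/s vs Q_B = 389.1 ft³/s, so channel B carries more.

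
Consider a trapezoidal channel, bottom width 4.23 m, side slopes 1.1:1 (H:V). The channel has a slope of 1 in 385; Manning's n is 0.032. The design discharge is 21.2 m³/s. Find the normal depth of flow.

y_n = 1.87 m

Manning's equation rearranged: A R^(2/3) = nQ / (1·√S) = 0.032 × 21.2 / (√0.002597) = 13.31.
At y = 1.56 m: A R^(2/3) = 9.558 — too small.
At y = 2.06 m: A R^(2/3) = 15.88 — too large.
At y = 1.87 m: A R^(2/3) = 13.28 — close enough.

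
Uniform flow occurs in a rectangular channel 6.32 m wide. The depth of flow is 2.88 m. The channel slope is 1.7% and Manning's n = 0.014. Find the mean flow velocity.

Flow area A = b·y = 6.32 × 2.88 = 18.2 m². Wetted perimeter P = b + 2y = 6.32 + 2×2.88 = 12.08 m.
Hydraulic radius R = A/P = 18.2/12.08 = 1.507 m.
From Manning's equation, V = (1/n) R^(2/3) S^(1/2) = (1/0.014) × 1.507^(2/3) × 0.017^(1/2) = 12.2 m/s.

V = 12.2 m/s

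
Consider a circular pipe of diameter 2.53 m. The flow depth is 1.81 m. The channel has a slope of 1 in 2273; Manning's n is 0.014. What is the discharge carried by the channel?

For a circular section of diameter D = 2.53 m at depth y = 1.81 m, the central angle is θ = 2 arccos(1 − 2y/D) = 4.032 rad. Then A = (D²/8)(θ − sin θ) = 3.849 m² and P = Dθ/2 = 5.101 m.
Hydraulic radius R = A/P = 3.849/5.101 = 0.7545 m.
Manning's equation: Q = (1/n) A R^(2/3) S^(1/2) = (1/0.014) × 3.849 × 0.7545^(2/3) × 0.0004399^(1/2) = 4.78 m³/s.

Q = 4.78 m³/s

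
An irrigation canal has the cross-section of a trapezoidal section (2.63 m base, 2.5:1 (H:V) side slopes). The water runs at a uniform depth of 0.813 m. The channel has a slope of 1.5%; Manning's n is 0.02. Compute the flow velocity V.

V = 4.07 m/s

With bottom width b = 2.63 m and side slope z = 2.5: A = (b + zy)y = (2.63 + 2.5×0.813)×0.813 = 3.791 m²; P = b + 2y√(1+z²) = 2.63 + 2×0.813×2.693 = 7.008 m.
Hydraulic radius R = A/P = 3.791/7.008 = 0.5409 m.
From Manning's equation, V = (1/n) R^(2/3) S^(1/2) = (1/0.02) × 0.5409^(2/3) × 0.015^(1/2) = 4.07 m/s.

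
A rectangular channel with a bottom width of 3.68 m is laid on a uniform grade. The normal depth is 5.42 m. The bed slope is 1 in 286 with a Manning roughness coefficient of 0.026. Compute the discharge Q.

Flow area A = b·y = 3.68 × 5.42 = 19.95 m². Wetted perimeter P = b + 2y = 3.68 + 2×5.42 = 14.52 m.
Hydraulic radius R = A/P = 19.95/14.52 = 1.374 m.
Manning's equation: Q = (1/n) A R^(2/3) S^(1/2) = (1/0.026) × 19.95 × 1.374^(2/3) × 0.003497^(1/2) = 56.1 m³/s.

Q = 56.1 m³/s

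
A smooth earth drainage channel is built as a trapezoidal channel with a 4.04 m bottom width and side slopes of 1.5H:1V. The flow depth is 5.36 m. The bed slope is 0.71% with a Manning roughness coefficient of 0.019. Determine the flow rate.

Q = 567 m³/s

With bottom width b = 4.04 m and side slope z = 1.5: A = (b + zy)y = (4.04 + 1.5×5.36)×5.36 = 64.75 m²; P = b + 2y√(1+z²) = 4.04 + 2×5.36×1.803 = 23.37 m.
Hydraulic radius R = A/P = 64.75/23.37 = 2.771 m.
Manning's equation: Q = (1/n) A R^(2/3) S^(1/2) = (1/0.019) × 64.75 × 2.771^(2/3) × 0.0071^(1/2) = 567 m³/s.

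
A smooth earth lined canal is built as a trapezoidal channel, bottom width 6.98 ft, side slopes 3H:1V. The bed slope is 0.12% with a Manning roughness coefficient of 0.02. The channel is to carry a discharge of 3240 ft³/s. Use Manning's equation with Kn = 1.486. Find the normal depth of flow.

y_n = 10.5 ft

Manning's equation rearranged: A R^(2/3) = nQ / (1.486·√S) = 0.02 × 3240 / (1.486 × √0.0012) = 1259.
Try y = 11.5 ft: A R^(2/3) = 1572 — over.
Try y = 10.5 ft: A R^(2/3) = 1260 — close enough.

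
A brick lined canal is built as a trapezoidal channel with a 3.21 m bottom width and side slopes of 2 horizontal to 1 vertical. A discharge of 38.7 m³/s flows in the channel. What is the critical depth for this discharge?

At critical depth, Q² T / (g A³) = 1, i.e. A³/T = Q²/g = 38.7²/9.81 = 152.7.
Trying y = 1.42 m: A³/T = 71.32 — too small.
Trying y = 2.13 m: A³/T = 343.4 — too large.
Trying y = 1.73 m: A³/T = 151.7 — close enough.

y_c = 1.73 m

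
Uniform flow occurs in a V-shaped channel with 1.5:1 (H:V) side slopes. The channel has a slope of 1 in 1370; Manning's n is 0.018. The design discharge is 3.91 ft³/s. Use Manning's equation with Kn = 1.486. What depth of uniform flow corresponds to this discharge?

y_n = 1.32 ft

Manning's equation rearranged: A R^(2/3) = nQ / (1.486·√S) = 0.018 × 3.91 / (1.486 × √0.0007299) = 1.753.
Trying y = 1.44 ft: A R^(2/3) = 2.21 — over.
Trying y = 1.06 ft: A R^(2/3) = 0.9765 — short.
Trying y = 1.32 ft: A R^(2/3) = 1.753 — close enough.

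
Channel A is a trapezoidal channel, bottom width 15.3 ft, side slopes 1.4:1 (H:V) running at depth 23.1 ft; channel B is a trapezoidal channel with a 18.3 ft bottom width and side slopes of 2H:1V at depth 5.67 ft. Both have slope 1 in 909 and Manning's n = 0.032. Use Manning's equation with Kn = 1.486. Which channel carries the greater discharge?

Channel A: With bottom width b = 15.3 ft and side slope z = 1.4: A = (b + zy)y = (15.3 + 1.4×23.1)×23.1 = 1100 ft²; P = b + 2y√(1+z²) = 15.3 + 2×23.1×1.72 = 94.79 ft. Hydraulic radius R = A/P = 1100/94.79 = 11.61 ft. Q_A = (1.486/0.032)·1100·11.61^(2/3)·√0.0011 = 8691 ft³/s.
Channel B: With bottom width b = 18.3 ft and side slope z = 2: A = (b + zy)y = (18.3 + 2×5.67)×5.67 = 168.1 ft²; P = b + 2y√(1+z²) = 18.3 + 2×5.67×2.236 = 43.66 ft. Hydraulic radius R = A/P = 168.1/43.66 = 3.85 ft. Q_B = (1.486/0.032)·168.1·3.85^(2/3)·√0.0011 = 635.8 ft³/s.
Q_A = 8691 ft³/s vs Q_B = 635.8 ft³/s, so channel A carries more.

channel A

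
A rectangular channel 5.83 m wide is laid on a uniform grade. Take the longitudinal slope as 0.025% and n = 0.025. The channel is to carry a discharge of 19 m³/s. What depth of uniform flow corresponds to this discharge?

y_n = 3.72 m

Manning's equation rearranged: A R^(2/3) = nQ / (1·√S) = 0.025 × 19 / (√0.00025) = 30.04.
Trying y = 2.91 m: A R^(2/3) = 21.8 — too small.
Trying y = 4.4 m: A R^(2/3) = 37.3 — too large.
Trying y = 3.72 m: A R^(2/3) = 30.09 — ≈ 30.04.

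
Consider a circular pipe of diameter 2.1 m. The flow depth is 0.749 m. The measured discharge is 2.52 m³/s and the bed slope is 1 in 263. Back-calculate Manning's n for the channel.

For a circular section of diameter D = 2.1 m at depth y = 0.749 m, the central angle is θ = 2 arccos(1 − 2y/D) = 2.56 rad. Then A = (D²/8)(θ − sin θ) = 1.108 m² and P = Dθ/2 = 2.688 m.
Hydraulic radius R = A/P = 1.108/2.688 = 0.4124 m.
Rearranging Manning's equation: n = (1/Q) A R^(2/3) S^(1/2) = (1/2.52) × 1.108 × 0.4124^(2/3) × √0.003802 = 0.015.

n = 0.015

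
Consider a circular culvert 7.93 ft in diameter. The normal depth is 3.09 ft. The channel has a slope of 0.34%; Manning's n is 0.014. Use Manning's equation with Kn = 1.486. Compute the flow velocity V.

V = 8.7 ft/s

For a circular section of diameter D = 7.93 ft at depth y = 3.09 ft, the central angle is θ = 2 arccos(1 − 2y/D) = 2.697 rad. Then A = (D²/8)(θ − sin θ) = 17.81 ft² and P = Dθ/2 = 10.69 ft.
Hydraulic radius R = A/P = 17.81/10.69 = 1.666 ft.
From Manning's equation, V = (1.486/n) R^(2/3) S^(1/2) = (1.486/0.014) × 1.666^(2/3) × 0.0034^(1/2) = 8.7 ft/s.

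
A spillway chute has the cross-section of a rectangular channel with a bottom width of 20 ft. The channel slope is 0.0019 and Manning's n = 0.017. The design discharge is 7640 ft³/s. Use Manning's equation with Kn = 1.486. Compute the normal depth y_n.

Manning's equation rearranged: A R^(2/3) = nQ / (1.486·√S) = 0.017 × 7640 / (1.486 × √0.0019) = 2005.
Try y = 31.9 ft: A R^(2/3) = 2469 — over.
Try y = 19.5 ft: A R^(2/3) = 1374 — short.
Try y = 26.7 ft: A R^(2/3) = 2005 — ≈ 2005.

y_n = 26.7 ft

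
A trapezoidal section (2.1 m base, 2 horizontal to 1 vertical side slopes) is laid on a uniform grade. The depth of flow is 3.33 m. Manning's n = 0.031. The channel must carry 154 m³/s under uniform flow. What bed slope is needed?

S = 0.013

With bottom width b = 2.1 m and side slope z = 2: A = (b + zy)y = (2.1 + 2×3.33)×3.33 = 29.17 m²; P = b + 2y√(1+z²) = 2.1 + 2×3.33×2.236 = 16.99 m.
Hydraulic radius R = A/P = 29.17/16.99 = 1.717 m.
From Manning's equation, S = [nQ / (1 A R^(2/3))]² = [0.031 × 154 / (1 × 29.17 × 1.717^(2/3))]² = 0.013.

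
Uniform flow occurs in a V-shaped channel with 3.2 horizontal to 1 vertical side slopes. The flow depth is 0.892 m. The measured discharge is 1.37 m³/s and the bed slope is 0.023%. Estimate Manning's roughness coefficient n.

For a triangular section with side slope z = 3.2: A = zy² = 3.2×0.892² = 2.546 m²; P = 2y√(1+z²) = 2×0.892×3.353 = 5.981 m.
Hydraulic radius R = A/P = 2.546/5.981 = 0.4257 m.
Rearranging Manning's equation: n = (1/Q) A R^(2/3) S^(1/2) = (1/1.37) × 2.546 × 0.4257^(2/3) × √0.00023 = 0.0159.

n = 0.0159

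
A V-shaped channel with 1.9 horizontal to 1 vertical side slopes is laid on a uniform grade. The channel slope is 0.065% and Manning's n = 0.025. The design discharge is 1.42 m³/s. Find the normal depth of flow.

Manning's equation rearranged: A R^(2/3) = nQ / (1·√S) = 0.025 × 1.42 / (√0.00065) = 1.392.
At y = 1.35 m: A R^(2/3) = 2.456 — over.
At y = 0.831 m: A R^(2/3) = 0.6734 — short.
At y = 1.09 m: A R^(2/3) = 1.388 — matches.

y_n = 1.09 m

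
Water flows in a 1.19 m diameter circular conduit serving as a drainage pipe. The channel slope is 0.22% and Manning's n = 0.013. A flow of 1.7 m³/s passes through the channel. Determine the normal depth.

Manning's equation rearranged: A R^(2/3) = nQ / (1·√S) = 0.013 × 1.7 / (√0.0022) = 0.4712.
Trying y = 1.01 m: A R^(2/3) = 0.5102 — too large.
Trying y = 0.635 m: A R^(2/3) = 0.2763 — too small.
Trying y = 0.926 m: A R^(2/3) = 0.4709 — matches.

y_n = 0.926 m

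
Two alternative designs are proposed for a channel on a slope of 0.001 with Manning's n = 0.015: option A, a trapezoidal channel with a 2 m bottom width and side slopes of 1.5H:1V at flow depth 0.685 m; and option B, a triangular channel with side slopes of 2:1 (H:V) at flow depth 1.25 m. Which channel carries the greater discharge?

Channel A: With bottom width b = 2 m and side slope z = 1.5: A = (b + zy)y = (2 + 1.5×0.685)×0.685 = 2.074 m²; P = b + 2y√(1+z²) = 2 + 2×0.685×1.803 = 4.47 m. Hydraulic radius R = A/P = 2.074/4.47 = 0.464 m. Q_A = (1/0.015)·2.074·0.464^(2/3)·√0.001 = 2.62 m³/s.
Channel B: For a triangular section with side slope z = 2: A = zy² = 2×1.25² = 3.125 m²; P = 2y√(1+z²) = 2×1.25×2.236 = 5.59 m. Hydraulic radius R = A/P = 3.125/5.59 = 0.559 m. Q_B = (1/0.015)·3.125·0.559^(2/3)·√0.001 = 4.471 m³/s.
Q_A = 2.62 m³/s vs Q_B = 4.471 m³/s, so channel B carries more.

channel B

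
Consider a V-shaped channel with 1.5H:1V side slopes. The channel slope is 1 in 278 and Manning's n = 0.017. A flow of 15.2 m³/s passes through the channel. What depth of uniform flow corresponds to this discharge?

Manning's equation rearranged: A R^(2/3) = nQ / (1·√S) = 0.017 × 15.2 / (√0.003597) = 4.308.
Try y = 2.16 m: A R^(2/3) = 6.517 — too large.
Try y = 1.85 m: A R^(2/3) = 4.312 — close enough.

y_n = 1.85 m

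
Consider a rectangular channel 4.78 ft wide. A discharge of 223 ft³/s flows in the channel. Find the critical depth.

y_c = 4.07 ft

For a rectangular channel, critical depth y_c = (q²/g)^(1/3) where q = Q/b = 223/4.78 = 46.65 ft²/s.
So y_c = (46.65²/32.2)^(1/3) = 4.07 ft.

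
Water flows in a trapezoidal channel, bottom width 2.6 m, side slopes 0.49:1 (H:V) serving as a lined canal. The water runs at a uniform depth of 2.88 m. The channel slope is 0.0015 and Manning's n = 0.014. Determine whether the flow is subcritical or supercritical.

subcritical

With bottom width b = 2.6 m and side slope z = 0.49: A = (b + zy)y = (2.6 + 0.49×2.88)×2.88 = 11.55 m²; P = b + 2y√(1+z²) = 2.6 + 2×2.88×1.114 = 9.014 m.
Hydraulic radius R = A/P = 11.55/9.014 = 1.282 m.
V = (1/n) R^(2/3) √S = (1/0.014) × 1.282^(2/3) × √0.0015 = 3.264 m/s. Hydraulic depth D_h = A/T = 11.55/5.422 = 2.13 m.
Froude number Fr = V/√(g·D_h) = 3.264/√(9.81×2.13) = 0.714, which is less than 1, so the flow is subcritical.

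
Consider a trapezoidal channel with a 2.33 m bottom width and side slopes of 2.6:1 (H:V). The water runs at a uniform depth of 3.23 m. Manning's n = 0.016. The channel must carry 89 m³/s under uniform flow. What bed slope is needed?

With bottom width b = 2.33 m and side slope z = 2.6: A = (b + zy)y = (2.33 + 2.6×3.23)×3.23 = 34.65 m²; P = b + 2y√(1+z²) = 2.33 + 2×3.23×2.786 = 20.33 m.
Hydraulic radius R = A/P = 34.65/20.33 = 1.705 m.
From Manning's equation, S = [nQ / (1 A R^(2/3))]² = [0.016 × 89 / (1 × 34.65 × 1.705^(2/3))]² = 0.000829.

S = 0.000829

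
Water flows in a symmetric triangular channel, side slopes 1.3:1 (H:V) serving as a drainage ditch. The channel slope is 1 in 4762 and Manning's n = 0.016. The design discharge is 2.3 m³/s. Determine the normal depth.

y_n = 1.62 m

Manning's equation rearranged: A R^(2/3) = nQ / (1·√S) = 0.016 × 2.3 / (√0.00021) = 2.539.
Trying y = 1.12 m: A R^(2/3) = 0.9489 — too small.
Trying y = 2.05 m: A R^(2/3) = 4.757 — too large.
Trying y = 1.62 m: A R^(2/3) = 2.539 — ≈ 2.539.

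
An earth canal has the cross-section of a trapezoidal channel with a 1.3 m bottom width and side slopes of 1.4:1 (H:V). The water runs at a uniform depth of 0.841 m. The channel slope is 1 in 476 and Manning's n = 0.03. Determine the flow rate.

Q = 2 m³/s

With bottom width b = 1.3 m and side slope z = 1.4: A = (b + zy)y = (1.3 + 1.4×0.841)×0.841 = 2.083 m²; P = b + 2y√(1+z²) = 1.3 + 2×0.841×1.72 = 4.194 m.
Hydraulic radius R = A/P = 2.083/4.194 = 0.4968 m.
Manning's equation: Q = (1/n) A R^(2/3) S^(1/2) = (1/0.03) × 2.083 × 0.4968^(2/3) × 0.002101^(1/2) = 2 m³/s.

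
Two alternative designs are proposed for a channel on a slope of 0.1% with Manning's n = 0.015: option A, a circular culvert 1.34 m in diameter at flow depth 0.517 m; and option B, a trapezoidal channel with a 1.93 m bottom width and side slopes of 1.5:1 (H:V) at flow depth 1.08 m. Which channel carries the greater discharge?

channel B

Channel A: For a circular section of diameter D = 1.34 m at depth y = 0.517 m, the central angle is θ = 2 arccos(1 − 2y/D) = 2.681 rad. Then A = (D²/8)(θ − sin θ) = 0.5019 m² and P = Dθ/2 = 1.796 m. Hydraulic radius R = A/P = 0.5019/1.796 = 0.2794 m. Q_A = (1/0.015)·0.5019·0.2794^(2/3)·√0.001 = 0.4523 m³/s.
Channel B: With bottom width b = 1.93 m and side slope z = 1.5: A = (b + zy)y = (1.93 + 1.5×1.08)×1.08 = 3.834 m²; P = b + 2y√(1+z²) = 1.93 + 2×1.08×1.803 = 5.824 m. Hydraulic radius R = A/P = 3.834/5.824 = 0.6583 m. Q_B = (1/0.015)·3.834·0.6583^(2/3)·√0.001 = 6.117 m³/s.
Q_A = 0.4523 m³/s vs Q_B = 6.117 m³/s, so channel B carries more.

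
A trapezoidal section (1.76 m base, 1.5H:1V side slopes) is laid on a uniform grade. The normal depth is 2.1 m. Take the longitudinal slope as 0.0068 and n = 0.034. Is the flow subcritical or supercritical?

subcritical

With bottom width b = 1.76 m and side slope z = 1.5: A = (b + zy)y = (1.76 + 1.5×2.1)×2.1 = 10.31 m²; P = b + 2y√(1+z²) = 1.76 + 2×2.1×1.803 = 9.332 m.
Hydraulic radius R = A/P = 10.31/9.332 = 1.105 m.
V = (1/n) R^(2/3) √S = (1/0.034) × 1.105^(2/3) × √0.0068 = 2.592 m/s. Hydraulic depth D_h = A/T = 10.31/8.06 = 1.279 m.
Froude number Fr = V/√(g·D_h) = 2.592/√(9.81×1.279) = 0.732, which is less than 1, so the flow is subcritical.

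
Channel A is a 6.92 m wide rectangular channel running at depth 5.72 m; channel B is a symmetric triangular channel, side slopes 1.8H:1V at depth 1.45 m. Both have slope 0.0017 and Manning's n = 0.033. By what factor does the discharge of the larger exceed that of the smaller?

Channel A: Flow area A = b·y = 6.92 × 5.72 = 39.58 m². Wetted perimeter P = b + 2y = 6.92 + 2×5.72 = 18.36 m. Hydraulic radius R = A/P = 39.58/18.36 = 2.156 m. Q_A = (1/0.033)·39.58·2.156^(2/3)·√0.0017 = 82.53 m³/s.
Channel B: For a triangular section with side slope z = 1.8: A = zy² = 1.8×1.45² = 3.784 m²; P = 2y√(1+z²) = 2×1.45×2.059 = 5.971 m. Hydraulic radius R = A/P = 3.784/5.971 = 0.6338 m. Q_B = (1/0.033)·3.784·0.6338^(2/3)·√0.0017 = 3.489 m³/s.
The larger discharge is 82.53 m³/s and the smaller is 3.489 m³/s; the ratio is 23.7.

23.7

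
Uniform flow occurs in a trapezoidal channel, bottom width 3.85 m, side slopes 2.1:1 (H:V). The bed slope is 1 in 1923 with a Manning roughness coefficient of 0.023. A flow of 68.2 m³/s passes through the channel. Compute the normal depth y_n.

y_n = 3.69 m

Manning's equation rearranged: A R^(2/3) = nQ / (1·√S) = 0.023 × 68.2 / (√0.00052) = 68.79.
Trying y = 2.74 m: A R^(2/3) = 35.78 — low.
Trying y = 4.25 m: A R^(2/3) = 94.56 — high.
Trying y = 3.69 m: A R^(2/3) = 68.77 — ≈ 68.79.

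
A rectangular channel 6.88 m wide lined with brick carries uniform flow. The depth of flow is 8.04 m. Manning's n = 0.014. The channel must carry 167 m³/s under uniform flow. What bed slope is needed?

Flow area A = b·y = 6.88 × 8.04 = 55.32 m². Wetted perimeter P = b + 2y = 6.88 + 2×8.04 = 22.96 m.
Hydraulic radius R = A/P = 55.32/22.96 = 2.409 m.
From Manning's equation, S = [nQ / (1 A R^(2/3))]² = [0.014 × 167 / (1 × 55.32 × 2.409^(2/3))]² = 0.000553.

S = 0.000553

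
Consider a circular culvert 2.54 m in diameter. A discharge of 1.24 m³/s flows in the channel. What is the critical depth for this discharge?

y_c = 0.487 m

At critical depth, Q² T / (g A³) = 1, i.e. A³/T = Q²/g = 1.24²/9.81 = 0.1567.
Try y = 0.55 m: A³/T = 0.2522 — high.
Try y = 0.394 m: A³/T = 0.06811 — low.
Try y = 0.487 m: A³/T = 0.1566 — close enough.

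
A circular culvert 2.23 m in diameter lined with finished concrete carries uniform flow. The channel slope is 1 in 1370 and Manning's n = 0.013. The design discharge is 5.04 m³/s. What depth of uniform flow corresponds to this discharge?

y_n = 1.68 m

Manning's equation rearranged: A R^(2/3) = nQ / (1·√S) = 0.013 × 5.04 / (√0.0007299) = 2.425.
Try y = 2.05 m: A R^(2/3) = 2.839 — high.
Try y = 1.18 m: A R^(2/3) = 1.455 — low.
Try y = 1.68 m: A R^(2/3) = 2.425 — matches.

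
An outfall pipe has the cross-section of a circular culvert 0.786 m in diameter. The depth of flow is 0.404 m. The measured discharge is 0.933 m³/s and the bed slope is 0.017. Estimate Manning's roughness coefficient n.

For a circular section of diameter D = 0.786 m at depth y = 0.404 m, the central angle is θ = 2 arccos(1 − 2y/D) = 3.198 rad. Then A = (D²/8)(θ − sin θ) = 0.2513 m² and P = Dθ/2 = 1.257 m.
Hydraulic radius R = A/P = 0.2513/1.257 = 0.1999 m.
Rearranging Manning's equation: n = (1/Q) A R^(2/3) S^(1/2) = (1/0.933) × 0.2513 × 0.1999^(2/3) × √0.017 = 0.012.

n = 0.012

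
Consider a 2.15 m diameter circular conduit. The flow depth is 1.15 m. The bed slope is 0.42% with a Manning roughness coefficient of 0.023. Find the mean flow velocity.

For a circular section of diameter D = 2.15 m at depth y = 1.15 m, the central angle is θ = 2 arccos(1 − 2y/D) = 3.281 rad. Then A = (D²/8)(θ − sin θ) = 1.976 m² and P = Dθ/2 = 3.527 m.
Hydraulic radius R = A/P = 1.976/3.527 = 0.5603 m.
From Manning's equation, V = (1/n) R^(2/3) S^(1/2) = (1/0.023) × 0.5603^(2/3) × 0.0042^(1/2) = 1.92 m/s.

V = 1.92 m/s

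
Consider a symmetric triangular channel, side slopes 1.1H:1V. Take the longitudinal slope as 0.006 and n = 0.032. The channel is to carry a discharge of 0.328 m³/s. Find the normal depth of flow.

Manning's equation rearranged: A R^(2/3) = nQ / (1·√S) = 0.032 × 0.328 / (√0.006) = 0.1355.
Trying y = 0.514 m: A R^(2/3) = 0.0961 — short.
Trying y = 0.667 m: A R^(2/3) = 0.1925 — over.
Trying y = 0.585 m: A R^(2/3) = 0.1357 — matches.

y_n = 0.585 m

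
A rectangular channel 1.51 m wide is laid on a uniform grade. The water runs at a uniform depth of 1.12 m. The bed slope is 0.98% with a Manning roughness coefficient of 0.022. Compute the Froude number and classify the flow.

subcritical

Flow area A = b·y = 1.51 × 1.12 = 1.691 m². Wetted perimeter P = b + 2y = 1.51 + 2×1.12 = 3.75 m.
Hydraulic radius R = A/P = 1.691/3.75 = 0.451 m.
V = (1/n) R^(2/3) √S = (1/0.022) × 0.451^(2/3) × √0.0098 = 2.646 m/s. Hydraulic depth D_h = A/T = 1.691/1.51 = 1.12 m.
Froude number Fr = V/√(g·D_h) = 2.646/√(9.81×1.12) = 0.798, which is less than 1, so the flow is subcritical.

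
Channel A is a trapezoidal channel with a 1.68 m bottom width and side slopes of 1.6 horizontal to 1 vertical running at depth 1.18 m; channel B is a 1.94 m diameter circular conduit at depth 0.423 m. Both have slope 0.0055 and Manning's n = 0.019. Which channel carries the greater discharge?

Channel A: With bottom width b = 1.68 m and side slope z = 1.6: A = (b + zy)y = (1.68 + 1.6×1.18)×1.18 = 4.21 m²; P = b + 2y√(1+z²) = 1.68 + 2×1.18×1.887 = 6.133 m. Hydraulic radius R = A/P = 4.21/6.133 = 0.6865 m. Q_A = (1/0.019)·4.21·0.6865^(2/3)·√0.0055 = 12.79 m³/s.
Channel B: For a circular section of diameter D = 1.94 m at depth y = 0.423 m, the central angle is θ = 2 arccos(1 − 2y/D) = 1.943 rad. Then A = (D²/8)(θ − sin θ) = 0.4761 m² and P = Dθ/2 = 1.885 m. Hydraulic radius R = A/P = 0.4761/1.885 = 0.2526 m. Q_B = (1/0.019)·0.4761·0.2526^(2/3)·√0.0055 = 0.7424 m³/s.
Q_A = 12.79 m³/s vs Q_B = 0.7424 m³/s, so channel A carries more.

channel A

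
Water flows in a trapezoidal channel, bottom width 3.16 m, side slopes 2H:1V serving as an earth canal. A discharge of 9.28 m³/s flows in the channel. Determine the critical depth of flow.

y_c = 0.803 m

At critical depth, Q² T / (g A³) = 1, i.e. A³/T = Q²/g = 9.28²/9.81 = 8.779.
Try y = 0.619 m: A³/T = 3.58 — low.
Try y = 0.888 m: A³/T = 12.55 — high.
Try y = 0.803 m: A³/T = 8.797 — close enough.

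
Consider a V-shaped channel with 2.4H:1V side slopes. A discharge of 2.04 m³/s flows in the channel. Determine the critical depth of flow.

At critical depth, Q² T / (g A³) = 1, i.e. A³/T = Q²/g = 2.04²/9.81 = 0.4242.
Trying y = 0.825 m: A³/T = 1.101 — high.
Trying y = 0.603 m: A³/T = 0.2296 — low.
Trying y = 0.682 m: A³/T = 0.4249 — ≈ 0.4242.

y_c = 0.682 m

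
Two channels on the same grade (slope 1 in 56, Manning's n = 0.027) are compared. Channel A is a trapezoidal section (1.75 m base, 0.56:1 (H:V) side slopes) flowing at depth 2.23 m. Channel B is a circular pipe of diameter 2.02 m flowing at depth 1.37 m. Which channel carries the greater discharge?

Channel A: With bottom width b = 1.75 m and side slope z = 0.56: A = (b + zy)y = (1.75 + 0.56×2.23)×2.23 = 6.687 m²; P = b + 2y√(1+z²) = 1.75 + 2×2.23×1.146 = 6.862 m. Hydraulic radius R = A/P = 6.687/6.862 = 0.9746 m. Q_A = (1/0.027)·6.687·0.9746^(2/3)·√0.01786 = 32.53 m³/s.
Channel B: For a circular section of diameter D = 2.02 m at depth y = 1.37 m, the central angle is θ = 2 arccos(1 − 2y/D) = 3.87 rad. Then A = (D²/8)(θ − sin θ) = 2.314 m² and P = Dθ/2 = 3.909 m. Hydraulic radius R = A/P = 2.314/3.909 = 0.5919 m. Q_B = (1/0.027)·2.314·0.5919^(2/3)·√0.01786 = 8.073 m³/s.
Q_A = 32.53 m³/s vs Q_B = 8.073 m³/s, so channel A carries more.

channel A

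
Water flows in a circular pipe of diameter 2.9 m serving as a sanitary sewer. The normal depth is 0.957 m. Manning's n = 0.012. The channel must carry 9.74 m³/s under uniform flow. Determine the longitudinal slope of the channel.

S = 0.00869

For a circular section of diameter D = 2.9 m at depth y = 0.957 m, the central angle is θ = 2 arccos(1 − 2y/D) = 2.448 rad. Then A = (D²/8)(θ − sin θ) = 1.901 m² and P = Dθ/2 = 3.549 m.
Hydraulic radius R = A/P = 1.901/3.549 = 0.5356 m.
From Manning's equation, S = [nQ / (1 A R^(2/3))]² = [0.012 × 9.74 / (1 × 1.901 × 0.5356^(2/3))]² = 0.00869.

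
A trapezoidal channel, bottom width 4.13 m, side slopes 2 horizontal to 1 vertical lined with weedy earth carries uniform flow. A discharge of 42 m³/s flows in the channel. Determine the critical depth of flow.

y_c = 1.67 m

At critical depth, Q² T / (g A³) = 1, i.e. A³/T = Q²/g = 42²/9.81 = 179.8.
At y = 1.35 m: A³/T = 82.26 — low.
At y = 1.82 m: A³/T = 247.9 — high.
At y = 1.67 m: A³/T = 179.6 — close enough.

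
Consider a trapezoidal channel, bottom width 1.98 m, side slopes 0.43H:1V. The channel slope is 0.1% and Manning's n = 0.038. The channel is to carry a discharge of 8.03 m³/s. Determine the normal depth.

Manning's equation rearranged: A R^(2/3) = nQ / (1·√S) = 0.038 × 8.03 / (√0.001) = 9.649.
At y = 2.33 m: A R^(2/3) = 6.879 — too small.
At y = 3.38 m: A R^(2/3) = 13.41 — too large.
At y = 2.82 m: A R^(2/3) = 9.645 — close enough.

y_n = 2.82 m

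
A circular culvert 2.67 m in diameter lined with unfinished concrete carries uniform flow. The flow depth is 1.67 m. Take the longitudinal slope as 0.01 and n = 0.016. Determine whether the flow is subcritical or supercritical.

supercritical

For a circular section of diameter D = 2.67 m at depth y = 1.67 m, the central angle is θ = 2 arccos(1 − 2y/D) = 3.649 rad. Then A = (D²/8)(θ − sin θ) = 3.684 m² and P = Dθ/2 = 4.871 m.
Hydraulic radius R = A/P = 3.684/4.871 = 0.7564 m.
V = (1/n) R^(2/3) √S = (1/0.016) × 0.7564^(2/3) × √0.01 = 5.188 m/s. Hydraulic depth D_h = A/T = 3.684/2.585 = 1.426 m.
Froude number Fr = V/√(g·D_h) = 5.188/√(9.81×1.426) = 1.39, which is greater than 1, so the flow is supercritical.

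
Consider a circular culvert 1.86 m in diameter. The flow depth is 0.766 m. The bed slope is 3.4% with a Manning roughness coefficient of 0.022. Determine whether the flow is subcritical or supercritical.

supercritical

For a circular section of diameter D = 1.86 m at depth y = 0.766 m, the central angle is θ = 2 arccos(1 − 2y/D) = 2.787 rad. Then A = (D²/8)(θ − sin θ) = 1.055 m² and P = Dθ/2 = 2.592 m.
Hydraulic radius R = A/P = 1.055/2.592 = 0.4071 m.
V = (1/n) R^(2/3) √S = (1/0.022) × 0.4071^(2/3) × √0.034 = 4.604 m/s. Hydraulic depth D_h = A/T = 1.055/1.831 = 0.5763 m.
Froude number Fr = V/√(g·D_h) = 4.604/√(9.81×0.5763) = 1.94, which is greater than 1, so the flow is supercritical.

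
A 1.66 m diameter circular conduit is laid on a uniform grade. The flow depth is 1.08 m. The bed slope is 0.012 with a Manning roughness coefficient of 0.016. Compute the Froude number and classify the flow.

For a circular section of diameter D = 1.66 m at depth y = 1.08 m, the central angle is θ = 2 arccos(1 − 2y/D) = 3.754 rad. Then A = (D²/8)(θ − sin θ) = 1.491 m² and P = Dθ/2 = 3.115 m.
Hydraulic radius R = A/P = 1.491/3.115 = 0.4785 m.
V = (1/n) R^(2/3) √S = (1/0.016) × 0.4785^(2/3) × √0.012 = 4.189 m/s. Hydraulic depth D_h = A/T = 1.491/1.583 = 0.9418 m.
Froude number Fr = V/√(g·D_h) = 4.189/√(9.81×0.9418) = 1.38, which is greater than 1, so the flow is supercritical.

supercritical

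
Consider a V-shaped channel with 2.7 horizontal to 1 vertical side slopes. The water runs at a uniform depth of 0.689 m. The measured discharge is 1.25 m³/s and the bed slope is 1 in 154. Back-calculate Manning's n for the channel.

For a triangular section with side slope z = 2.7: A = zy² = 2.7×0.689² = 1.282 m²; P = 2y√(1+z²) = 2×0.689×2.879 = 3.968 m.
Hydraulic radius R = A/P = 1.282/3.968 = 0.3231 m.
Rearranging Manning's equation: n = (1/Q) A R^(2/3) S^(1/2) = (1/1.25) × 1.282 × 0.3231^(2/3) × √0.006494 = 0.0389.

n = 0.0389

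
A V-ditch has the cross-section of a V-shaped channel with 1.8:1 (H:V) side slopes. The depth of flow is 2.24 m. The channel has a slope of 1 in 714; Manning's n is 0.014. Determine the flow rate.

Q = 23.8 m³/s

For a triangular section with side slope z = 1.8: A = zy² = 1.8×2.24² = 9.032 m²; P = 2y√(1+z²) = 2×2.24×2.059 = 9.225 m.
Hydraulic radius R = A/P = 9.032/9.225 = 0.9791 m.
Manning's equation: Q = (1/n) A R^(2/3) S^(1/2) = (1/0.014) × 9.032 × 0.9791^(2/3) × 0.001401^(1/2) = 23.8 m³/s.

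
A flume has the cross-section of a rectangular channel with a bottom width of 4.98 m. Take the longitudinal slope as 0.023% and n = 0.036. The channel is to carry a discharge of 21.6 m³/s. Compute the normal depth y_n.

Manning's equation rearranged: A R^(2/3) = nQ / (1·√S) = 0.036 × 21.6 / (√0.00023) = 51.27.
Try y = 5.33 m: A R^(2/3) = 37.77 — short.
Try y = 6.89 m: A R^(2/3) = 51.32 — ≈ 51.27.

y_n = 6.89 m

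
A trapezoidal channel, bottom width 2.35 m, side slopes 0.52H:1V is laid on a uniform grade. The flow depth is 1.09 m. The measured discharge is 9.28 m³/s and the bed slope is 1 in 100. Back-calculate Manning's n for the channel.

n = 0.026

With bottom width b = 2.35 m and side slope z = 0.52: A = (b + zy)y = (2.35 + 0.52×1.09)×1.09 = 3.179 m²; P = b + 2y√(1+z²) = 2.35 + 2×1.09×1.127 = 4.807 m.
Hydraulic radius R = A/P = 3.179/4.807 = 0.6614 m.
Rearranging Manning's equation: n = (1/Q) A R^(2/3) S^(1/2) = (1/9.28) × 3.179 × 0.6614^(2/3) × √0.01 = 0.026.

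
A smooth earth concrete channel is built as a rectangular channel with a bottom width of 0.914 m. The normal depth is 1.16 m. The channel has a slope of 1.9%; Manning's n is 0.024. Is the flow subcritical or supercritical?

subcritical

Flow area A = b·y = 0.914 × 1.16 = 1.06 m². Wetted perimeter P = b + 2y = 0.914 + 2×1.16 = 3.234 m.
Hydraulic radius R = A/P = 1.06/3.234 = 0.3278 m.
V = (1/n) R^(2/3) √S = (1/0.024) × 0.3278^(2/3) × √0.019 = 2.731 m/s. Hydraulic depth D_h = A/T = 1.06/0.914 = 1.16 m.
Froude number Fr = V/√(g·D_h) = 2.731/√(9.81×1.16) = 0.809, which is less than 1, so the flow is subcritical.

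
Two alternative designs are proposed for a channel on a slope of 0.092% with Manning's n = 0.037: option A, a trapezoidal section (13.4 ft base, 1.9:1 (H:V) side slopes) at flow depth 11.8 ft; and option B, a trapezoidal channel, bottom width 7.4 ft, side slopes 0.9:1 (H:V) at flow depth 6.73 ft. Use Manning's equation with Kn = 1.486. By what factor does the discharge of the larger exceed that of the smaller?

Channel A: With bottom width b = 13.4 ft and side slope z = 1.9: A = (b + zy)y = (13.4 + 1.9×11.8)×11.8 = 422.7 ft²; P = b + 2y√(1+z²) = 13.4 + 2×11.8×2.147 = 64.07 ft. Hydraulic radius R = A/P = 422.7/64.07 = 6.597 ft. Q_A = (1.486/0.037)·422.7·6.597^(2/3)·√0.00092 = 1811 ft³/s.
Channel B: With bottom width b = 7.4 ft and side slope z = 0.9: A = (b + zy)y = (7.4 + 0.9×6.73)×6.73 = 90.57 ft²; P = b + 2y√(1+z²) = 7.4 + 2×6.73×1.345 = 25.51 ft. Hydraulic radius R = A/P = 90.57/25.51 = 3.55 ft. Q_B = (1.486/0.037)·90.57·3.55^(2/3)·√0.00092 = 256.8 ft³/s.
The larger discharge is 1811 ft³/s and the smaller is 256.8 ft³/s; the ratio is 7.05.

7.05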